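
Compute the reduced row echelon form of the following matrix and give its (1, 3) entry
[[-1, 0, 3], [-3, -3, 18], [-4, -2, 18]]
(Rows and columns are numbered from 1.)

-3

r1 := -1·r1
  [  1   0  -3 ]
  [ -3  -3  18 ]
  [ -4  -2  18 ]
r2 := r2 + 3·r1
  [  1   0  -3 ]
  [  0  -3   9 ]
  [ -4  -2  18 ]
r3 := r3 + 4·r1
  [ 1   0  -3 ]
  [ 0  -3   9 ]
  [ 0  -2   6 ]
r2 := -1/3·r2
  [ 1   0  -3 ]
  [ 0   1  -3 ]
  [ 0  -2   6 ]
r3 := r3 + 2·r2
  [ 1  0  -3 ]
  [ 0  1  -3 ]
  [ 0  0   0 ]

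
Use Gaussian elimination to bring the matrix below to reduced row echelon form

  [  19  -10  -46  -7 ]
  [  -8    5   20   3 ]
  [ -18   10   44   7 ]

R1 ← 1/19·R1
  [   1  -10/19  -46/19  -7/19 ]
  [  -8       5      20      3 ]
  [ -18      10      44      7 ]
R2 ← R2 + 8·R1
  [   1  -10/19  -46/19  -7/19 ]
  [   0   15/19   12/19   1/19 ]
  [ -18      10      44      7 ]
R3 ← R3 + 18·R1
  [ 1  -10/19  -46/19  -7/19 ]
  [ 0   15/19   12/19   1/19 ]
  [ 0   10/19    8/19   7/19 ]
R2 ← 19/15·R2
  [ 1  -10/19  -46/19  -7/19 ]
  [ 0       1     4/5   1/15 ]
  [ 0   10/19    8/19   7/19 ]
R3 ← R3 − 10/19·R2
  [ 1  -10/19  -46/19  -7/19 ]
  [ 0       1     4/5   1/15 ]
  [ 0       0       0    1/3 ]
R3 ← 3·R3
  [ 1  -10/19  -46/19  -7/19 ]
  [ 0       1     4/5   1/15 ]
  [ 0       0       0      1 ]
R2 ← R2 − 1/15·R3
  [ 1  -10/19  -46/19  -7/19 ]
  [ 0       1     4/5      0 ]
  [ 0       0       0      1 ]
R1 ← R1 + 7/19·R3
  [ 1  -10/19  -46/19  0 ]
  [ 0       1     4/5  0 ]
  [ 0       0       0  1 ]
R1 ← R1 + 10/19·R2
  [ 1  0   -2  0 ]
  [ 0  1  4/5  0 ]
  [ 0  0    0  1 ]

[[1, 0, -2, 0], [0, 1, 4/5, 0], [0, 0, 0, 1]]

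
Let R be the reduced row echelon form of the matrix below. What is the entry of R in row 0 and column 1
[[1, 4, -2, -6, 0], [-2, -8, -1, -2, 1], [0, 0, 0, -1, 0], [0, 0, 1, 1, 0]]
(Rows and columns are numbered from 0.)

r2 ← r2 + 2·r1
r2 ← -1/5·r2
r4 ← r4 − r2
r3 ← -1·r3
r4 ← r4 + 9/5·r3
r4 ← 5·r4
r2 ← r2 + 1/5·r4
r2 ← r2 − 14/5·r3
r1 ← r1 + 6·r3
r1 ← r1 + 2·r2

4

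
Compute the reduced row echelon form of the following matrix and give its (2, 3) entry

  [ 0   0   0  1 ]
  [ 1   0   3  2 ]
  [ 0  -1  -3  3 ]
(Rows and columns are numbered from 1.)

3

ρ1 <=> ρ2
  [ 1   0   3  2 ]
  [ 0   0   0  1 ]
  [ 0  -1  -3  3 ]
ρ2 <=> ρ3
  [ 1   0   3  2 ]
  [ 0  -1  -3  3 ]
  [ 0   0   0  1 ]
ρ2 := -1·ρ2
  [ 1  0  3   2 ]
  [ 0  1  3  -3 ]
  [ 0  0  0   1 ]
ρ2 := ρ2 + 3·ρ3
  [ 1  0  3  2 ]
  [ 0  1  3  0 ]
  [ 0  0  0  1 ]
ρ1 := ρ1 − 2·ρ3
  [ 1  0  3  0 ]
  [ 0  1  3  0 ]
  [ 0  0  0  1 ]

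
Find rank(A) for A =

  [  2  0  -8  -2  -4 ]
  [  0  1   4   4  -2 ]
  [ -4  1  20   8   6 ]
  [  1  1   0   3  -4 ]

R1 := 1/2·R1
  [  1  0  -4  -1  -2 ]
  [  0  1   4   4  -2 ]
  [ -4  1  20   8   6 ]
  [  1  1   0   3  -4 ]
R3 := R3 + 4·R1
  [ 1  0  -4  -1  -2 ]
  [ 0  1   4   4  -2 ]
  [ 0  1   4   4  -2 ]
  [ 1  1   0   3  -4 ]
R4 := R4 − R1
  [ 1  0  -4  -1  -2 ]
  [ 0  1   4   4  -2 ]
  [ 0  1   4   4  -2 ]
  [ 0  1   4   4  -2 ]
R3 := R3 − R2
  [ 1  0  -4  -1  -2 ]
  [ 0  1   4   4  -2 ]
  [ 0  0   0   0   0 ]
  [ 0  1   4   4  -2 ]
R4 := R4 − R2
  [ 1  0  -4  -1  -2 ]
  [ 0  1   4   4  -2 ]
  [ 0  0   0   0   0 ]
  [ 0  0   0   0   0 ]
The reduced form has 2 nonzero rows.

rank = 2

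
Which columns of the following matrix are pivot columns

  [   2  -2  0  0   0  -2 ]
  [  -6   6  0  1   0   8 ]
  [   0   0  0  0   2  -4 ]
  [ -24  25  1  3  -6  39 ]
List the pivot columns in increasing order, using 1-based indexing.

1, 2, 4, 5

ρ1 := 1/2·ρ1
  [   1  -1  0  0   0  -1 ]
  [  -6   6  0  1   0   8 ]
  [   0   0  0  0   2  -4 ]
  [ -24  25  1  3  -6  39 ]
ρ2 := ρ2 + 6·ρ1
  [   1  -1  0  0   0  -1 ]
  [   0   0  0  1   0   2 ]
  [   0   0  0  0   2  -4 ]
  [ -24  25  1  3  -6  39 ]
ρ4 := ρ4 + 24·ρ1
  [ 1  -1  0  0   0  -1 ]
  [ 0   0  0  1   0   2 ]
  [ 0   0  0  0   2  -4 ]
  [ 0   1  1  3  -6  15 ]
ρ2 <-> ρ4
  [ 1  -1  0  0   0  -1 ]
  [ 0   1  1  3  -6  15 ]
  [ 0   0  0  0   2  -4 ]
  [ 0   0  0  1   0   2 ]
ρ3 <-> ρ4
  [ 1  -1  0  0   0  -1 ]
  [ 0   1  1  3  -6  15 ]
  [ 0   0  0  1   0   2 ]
  [ 0   0  0  0   2  -4 ]
ρ4 := 1/2·ρ4
  [ 1  -1  0  0   0  -1 ]
  [ 0   1  1  3  -6  15 ]
  [ 0   0  0  1   0   2 ]
  [ 0   0  0  0   1  -2 ]
ρ2 := ρ2 + 6·ρ4
  [ 1  -1  0  0  0  -1 ]
  [ 0   1  1  3  0   3 ]
  [ 0   0  0  1  0   2 ]
  [ 0   0  0  0  1  -2 ]
ρ2 := ρ2 − 3·ρ3
  [ 1  -1  0  0  0  -1 ]
  [ 0   1  1  0  0  -3 ]
  [ 0   0  0  1  0   2 ]
  [ 0   0  0  0  1  -2 ]
ρ1 := ρ1 + ρ2
  [ 1  0  1  0  0  -4 ]
  [ 0  1  1  0  0  -3 ]
  [ 0  0  0  1  0   2 ]
  [ 0  0  0  0  1  -2 ]
Pivot columns are the columns containing a leading 1.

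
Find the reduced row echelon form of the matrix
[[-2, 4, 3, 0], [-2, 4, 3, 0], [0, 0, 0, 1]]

Multiply R1 by -1/2.
  [  1  -2  -3/2  0 ]
  [ -2   4     3  0 ]
  [  0   0     0  1 ]
Add 2 times R1 to R2.
  [ 1  -2  -3/2  0 ]
  [ 0   0     0  0 ]
  [ 0   0     0  1 ]
Swap R2 and R3.
  [ 1  -2  -3/2  0 ]
  [ 0   0     0  1 ]
  [ 0   0     0  0 ]

[[1, -2, -3/2, 0], [0, 0, 0, 1], [0, 0, 0, 0]]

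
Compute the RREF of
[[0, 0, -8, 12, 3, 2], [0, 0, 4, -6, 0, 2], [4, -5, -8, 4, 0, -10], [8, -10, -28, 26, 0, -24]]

[[1, -5/4, 0, -2, 0, 0], [0, 0, 1, -3/2, 0, 0], [0, 0, 0, 0, 1, 0], [0, 0, 0, 0, 0, 1]]

r1 ↔ r3
r1 → 1/4·r1
r4 → r4 − 8·r1
r2 → 1/4·r2
r3 → r3 + 8·r2
r4 → r4 + 12·r2
r3 → 1/3·r3
r4 → 1/2·r4
r3 → r3 − 2·r4
r2 → r2 − 1/2·r4
r1 → r1 + 5/2·r4
r1 → r1 + 2·r2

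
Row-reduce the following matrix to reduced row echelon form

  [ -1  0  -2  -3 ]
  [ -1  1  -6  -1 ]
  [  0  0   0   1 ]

[[1, 0, 2, 0], [0, 1, -4, 0], [0, 0, 0, 1]]

R1 → -1·R1
  [  1  0   2   3 ]
  [ -1  1  -6  -1 ]
  [  0  0   0   1 ]
R2 → R2 + R1
  [ 1  0   2  3 ]
  [ 0  1  -4  2 ]
  [ 0  0   0  1 ]
R2 → R2 − 2·R3
  [ 1  0   2  3 ]
  [ 0  1  -4  0 ]
  [ 0  0   0  1 ]
R1 → R1 − 3·R3
  [ 1  0   2  0 ]
  [ 0  1  -4  0 ]
  [ 0  0   0  1 ]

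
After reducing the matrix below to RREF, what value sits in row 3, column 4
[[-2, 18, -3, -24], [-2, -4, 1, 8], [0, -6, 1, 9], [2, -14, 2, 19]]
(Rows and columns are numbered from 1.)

ρ1 ← -1/2·ρ1
ρ2 ← ρ2 + 2·ρ1
ρ4 ← ρ4 − 2·ρ1
ρ2 ← -1/22·ρ2
ρ3 ← ρ3 + 6·ρ2
ρ4 ← ρ4 − 4·ρ2
ρ3 ← -11·ρ3
ρ4 ← ρ4 + 3/11·ρ3
ρ2 ← ρ2 + 2/11·ρ3
ρ1 ← ρ1 − 3/2·ρ3
ρ1 ← ρ1 + 9·ρ2

-3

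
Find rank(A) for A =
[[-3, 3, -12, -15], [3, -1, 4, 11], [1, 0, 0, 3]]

Multiply R1 by -1/3.
  [ 1  -1  4   5 ]
  [ 3  -1  4  11 ]
  [ 1   0  0   3 ]
Subtract 3 times R1 from R2.
  [ 1  -1   4   5 ]
  [ 0   2  -8  -4 ]
  [ 1   0   0   3 ]
Subtract R1 from R3.
  [ 1  -1   4   5 ]
  [ 0   2  -8  -4 ]
  [ 0   1  -4  -2 ]
Multiply R2 by 1/2.
  [ 1  -1   4   5 ]
  [ 0   1  -4  -2 ]
  [ 0   1  -4  -2 ]
Subtract R2 from R3.
  [ 1  -1   4   5 ]
  [ 0   1  -4  -2 ]
  [ 0   0   0   0 ]
Add R2 to R1.
  [ 1  0   0   3 ]
  [ 0  1  -4  -2 ]
  [ 0  0   0   0 ]
The reduced form has 2 nonzero rows.

rank = 2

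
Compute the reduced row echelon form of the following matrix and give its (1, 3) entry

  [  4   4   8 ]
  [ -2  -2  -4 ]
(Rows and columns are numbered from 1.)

2

ρ1 := 1/4·ρ1
ρ2 := ρ2 + 2·ρ1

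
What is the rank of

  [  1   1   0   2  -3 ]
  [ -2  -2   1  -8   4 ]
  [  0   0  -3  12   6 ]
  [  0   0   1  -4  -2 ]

rank = 2

R2 := R2 + 2·R1
  [ 1  1   0   2  -3 ]
  [ 0  0   1  -4  -2 ]
  [ 0  0  -3  12   6 ]
  [ 0  0   1  -4  -2 ]
R3 := R3 + 3·R2
  [ 1  1  0   2  -3 ]
  [ 0  0  1  -4  -2 ]
  [ 0  0  0   0   0 ]
  [ 0  0  1  -4  -2 ]
R4 := R4 − R2
  [ 1  1  0   2  -3 ]
  [ 0  0  1  -4  -2 ]
  [ 0  0  0   0   0 ]
  [ 0  0  0   0   0 ]
The reduced form has 2 nonzero rows.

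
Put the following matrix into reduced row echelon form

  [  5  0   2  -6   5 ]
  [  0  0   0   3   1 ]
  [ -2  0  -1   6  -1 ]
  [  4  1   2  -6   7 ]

Multiply r1 by 1/5.
Add 2 times r1 to r3.
Subtract 4 times r1 from r4.
Swap r2 and r4.
Multiply r3 by -5.
Multiply r4 by 1/3.
Add 18 times r4 to r3.
Add 6/5 times r4 to r2.
Add 6/5 times r4 to r1.
Subtract 2/5 times r3 from r2.
Subtract 2/5 times r3 from r1.

[[1, 0, 0, 0, 1], [0, 1, 0, 0, 3], [0, 0, 1, 0, 1], [0, 0, 0, 1, 1/3]]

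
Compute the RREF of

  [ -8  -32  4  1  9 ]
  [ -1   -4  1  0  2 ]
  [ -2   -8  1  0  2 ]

[[1, 4, 0, 0, 0], [0, 0, 1, 0, 2], [0, 0, 0, 1, 1]]

ρ1 := -1/8·ρ1
ρ2 := ρ2 + ρ1
ρ3 := ρ3 + 2·ρ1
ρ2 := 2·ρ2
ρ3 := -4·ρ3
ρ2 := ρ2 + 1/4·ρ3
ρ1 := ρ1 + 1/8·ρ3
ρ1 := ρ1 + 1/2·ρ2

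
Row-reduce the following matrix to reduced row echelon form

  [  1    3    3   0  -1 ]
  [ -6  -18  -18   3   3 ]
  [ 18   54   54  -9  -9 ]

r2 ← r2 + 6·r1
  [  1   3   3   0  -1 ]
  [  0   0   0   3  -3 ]
  [ 18  54  54  -9  -9 ]
r3 ← r3 − 18·r1
  [ 1  3  3   0  -1 ]
  [ 0  0  0   3  -3 ]
  [ 0  0  0  -9   9 ]
r2 ← 1/3·r2
  [ 1  3  3   0  -1 ]
  [ 0  0  0   1  -1 ]
  [ 0  0  0  -9   9 ]
r3 ← r3 + 9·r2
  [ 1  3  3  0  -1 ]
  [ 0  0  0  1  -1 ]
  [ 0  0  0  0   0 ]

[[1, 3, 3, 0, -1], [0, 0, 0, 1, -1], [0, 0, 0, 0, 0]]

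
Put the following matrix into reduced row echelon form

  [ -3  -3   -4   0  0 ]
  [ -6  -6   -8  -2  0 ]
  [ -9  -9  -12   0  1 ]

ρ1 → -1/3·ρ1
  [  1   1  4/3   0  0 ]
  [ -6  -6   -8  -2  0 ]
  [ -9  -9  -12   0  1 ]
ρ2 → ρ2 + 6·ρ1
  [  1   1  4/3   0  0 ]
  [  0   0    0  -2  0 ]
  [ -9  -9  -12   0  1 ]
ρ3 → ρ3 + 9·ρ1
  [ 1  1  4/3   0  0 ]
  [ 0  0    0  -2  0 ]
  [ 0  0    0   0  1 ]
ρ2 → -1/2·ρ2
  [ 1  1  4/3  0  0 ]
  [ 0  0    0  1  0 ]
  [ 0  0    0  0  1 ]

[[1, 1, 4/3, 0, 0], [0, 0, 0, 1, 0], [0, 0, 0, 0, 1]]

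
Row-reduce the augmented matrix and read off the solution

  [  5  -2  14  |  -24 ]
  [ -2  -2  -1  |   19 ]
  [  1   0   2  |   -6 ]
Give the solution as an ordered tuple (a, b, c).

(-4, -5, -1)

R1 ← 1/5·R1
  [  1  -2/5  14/5  |  -24/5 ]
  [ -2    -2    -1  |     19 ]
  [  1     0     2  |     -6 ]
R2 ← R2 + 2·R1
  [ 1   -2/5  14/5  |  -24/5 ]
  [ 0  -14/5  23/5  |   47/5 ]
  [ 1      0     2  |     -6 ]
R3 ← R3 − R1
  [ 1   -2/5  14/5  |  -24/5 ]
  [ 0  -14/5  23/5  |   47/5 ]
  [ 0    2/5  -4/5  |   -6/5 ]
R2 ← -5/14·R2
  [ 1  -2/5    14/5  |   -24/5 ]
  [ 0     1  -23/14  |  -47/14 ]
  [ 0   2/5    -4/5  |    -6/5 ]
R3 ← R3 − 2/5·R2
  [ 1  -2/5    14/5  |   -24/5 ]
  [ 0     1  -23/14  |  -47/14 ]
  [ 0     0    -1/7  |     1/7 ]
R3 ← -7·R3
  [ 1  -2/5    14/5  |   -24/5 ]
  [ 0     1  -23/14  |  -47/14 ]
  [ 0     0       1  |      -1 ]
R2 ← R2 + 23/14·R3
  [ 1  -2/5  14/5  |  -24/5 ]
  [ 0     1     0  |     -5 ]
  [ 0     0     1  |     -1 ]
R1 ← R1 − 14/5·R3
  [ 1  -2/5  0  |  -2 ]
  [ 0     1  0  |  -5 ]
  [ 0     0  1  |  -1 ]
R1 ← R1 + 2/5·R2
  [ 1  0  0  |  -4 ]
  [ 0  1  0  |  -5 ]
  [ 0  0  1  |  -1 ]
Reading off the last column: a = -4, b = -5, c = -1.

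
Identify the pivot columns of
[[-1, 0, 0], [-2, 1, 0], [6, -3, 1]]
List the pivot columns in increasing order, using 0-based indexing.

0, 1, 2

r1 -> -1·r1
  [  1   0  0 ]
  [ -2   1  0 ]
  [  6  -3  1 ]
r2 -> r2 + 2·r1
  [ 1   0  0 ]
  [ 0   1  0 ]
  [ 6  -3  1 ]
r3 -> r3 − 6·r1
  [ 1   0  0 ]
  [ 0   1  0 ]
  [ 0  -3  1 ]
r3 -> r3 + 3·r2
  [ 1  0  0 ]
  [ 0  1  0 ]
  [ 0  0  1 ]
Pivot columns are the columns containing a leading 1.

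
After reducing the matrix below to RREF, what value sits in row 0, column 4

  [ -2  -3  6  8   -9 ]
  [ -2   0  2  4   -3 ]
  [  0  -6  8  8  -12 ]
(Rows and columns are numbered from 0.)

r1 ← -1/2·r1
r2 ← r2 + 2·r1
r2 ← 1/3·r2
r3 ← r3 + 6·r2
r1 ← r1 − 3/2·r2

3/2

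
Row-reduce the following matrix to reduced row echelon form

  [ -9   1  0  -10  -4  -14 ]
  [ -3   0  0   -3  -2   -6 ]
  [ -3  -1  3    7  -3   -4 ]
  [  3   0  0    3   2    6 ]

[[1, 0, 0, 1, 2/3, 2], [0, 1, 0, -1, 2, 4], [0, 0, 1, 3, 1/3, 2], [0, 0, 0, 0, 0, 0]]

Multiply r1 by -1/9.
  [  1  -1/9  0  10/9  4/9  14/9 ]
  [ -3     0  0    -3   -2    -6 ]
  [ -3    -1  3     7   -3    -4 ]
  [  3     0  0     3    2     6 ]
Add 3 times r1 to r2.
  [  1  -1/9  0  10/9   4/9  14/9 ]
  [  0  -1/3  0   1/3  -2/3  -4/3 ]
  [ -3    -1  3     7    -3    -4 ]
  [  3     0  0     3     2     6 ]
Add 3 times r1 to r3.
  [ 1  -1/9  0  10/9   4/9  14/9 ]
  [ 0  -1/3  0   1/3  -2/3  -4/3 ]
  [ 0  -4/3  3  31/3  -5/3   2/3 ]
  [ 3     0  0     3     2     6 ]
Subtract 3 times r1 from r4.
  [ 1  -1/9  0  10/9   4/9  14/9 ]
  [ 0  -1/3  0   1/3  -2/3  -4/3 ]
  [ 0  -4/3  3  31/3  -5/3   2/3 ]
  [ 0   1/3  0  -1/3   2/3   4/3 ]
Multiply r2 by -3.
  [ 1  -1/9  0  10/9   4/9  14/9 ]
  [ 0     1  0    -1     2     4 ]
  [ 0  -4/3  3  31/3  -5/3   2/3 ]
  [ 0   1/3  0  -1/3   2/3   4/3 ]
Add 4/3 times r2 to r3.
  [ 1  -1/9  0  10/9  4/9  14/9 ]
  [ 0     1  0    -1    2     4 ]
  [ 0     0  3     9    1     6 ]
  [ 0   1/3  0  -1/3  2/3   4/3 ]
Subtract 1/3 times r2 from r4.
  [ 1  -1/9  0  10/9  4/9  14/9 ]
  [ 0     1  0    -1    2     4 ]
  [ 0     0  3     9    1     6 ]
  [ 0     0  0     0    0     0 ]
Multiply r3 by 1/3.
  [ 1  -1/9  0  10/9  4/9  14/9 ]
  [ 0     1  0    -1    2     4 ]
  [ 0     0  1     3  1/3     2 ]
  [ 0     0  0     0    0     0 ]
Add 1/9 times r2 to r1.
  [ 1  0  0   1  2/3  2 ]
  [ 0  1  0  -1    2  4 ]
  [ 0  0  1   3  1/3  2 ]
  [ 0  0  0   0    0  0 ]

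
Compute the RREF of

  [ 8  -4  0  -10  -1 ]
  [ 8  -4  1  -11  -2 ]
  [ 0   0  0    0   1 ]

ρ1 := 1/8·ρ1
ρ2 := ρ2 − 8·ρ1
ρ2 := ρ2 + ρ3
ρ1 := ρ1 + 1/8·ρ3

[[1, -1/2, 0, -5/4, 0], [0, 0, 1, -1, 0], [0, 0, 0, 0, 1]]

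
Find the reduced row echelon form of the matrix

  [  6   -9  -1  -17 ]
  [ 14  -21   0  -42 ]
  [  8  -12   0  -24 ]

Multiply R1 by 1/6.
  [  1  -3/2  -1/6  -17/6 ]
  [ 14   -21     0    -42 ]
  [  8   -12     0    -24 ]
Subtract 14 times R1 from R2.
  [ 1  -3/2  -1/6  -17/6 ]
  [ 0     0   7/3   -7/3 ]
  [ 8   -12     0    -24 ]
Subtract 8 times R1 from R3.
  [ 1  -3/2  -1/6  -17/6 ]
  [ 0     0   7/3   -7/3 ]
  [ 0     0   4/3   -4/3 ]
Multiply R2 by 3/7.
  [ 1  -3/2  -1/6  -17/6 ]
  [ 0     0     1     -1 ]
  [ 0     0   4/3   -4/3 ]
Subtract 4/3 times R2 from R3.
  [ 1  -3/2  -1/6  -17/6 ]
  [ 0     0     1     -1 ]
  [ 0     0     0      0 ]
Add 1/6 times R2 to R1.
  [ 1  -3/2  0  -3 ]
  [ 0     0  1  -1 ]
  [ 0     0  0   0 ]

[[1, -3/2, 0, -3], [0, 0, 1, -1], [0, 0, 0, 0]]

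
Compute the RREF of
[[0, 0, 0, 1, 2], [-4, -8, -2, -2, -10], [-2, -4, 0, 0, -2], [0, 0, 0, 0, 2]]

R1 ↔ R2
  [ -4  -8  -2  -2  -10 ]
  [  0   0   0   1    2 ]
  [ -2  -4   0   0   -2 ]
  [  0   0   0   0    2 ]
R1 → -1/4·R1
  [  1   2  1/2  1/2  5/2 ]
  [  0   0    0    1    2 ]
  [ -2  -4    0    0   -2 ]
  [  0   0    0    0    2 ]
R3 → R3 + 2·R1
  [ 1  2  1/2  1/2  5/2 ]
  [ 0  0    0    1    2 ]
  [ 0  0    1    1    3 ]
  [ 0  0    0    0    2 ]
R2 ↔ R3
  [ 1  2  1/2  1/2  5/2 ]
  [ 0  0    1    1    3 ]
  [ 0  0    0    1    2 ]
  [ 0  0    0    0    2 ]
R4 → 1/2·R4
  [ 1  2  1/2  1/2  5/2 ]
  [ 0  0    1    1    3 ]
  [ 0  0    0    1    2 ]
  [ 0  0    0    0    1 ]
R3 → R3 − 2·R4
  [ 1  2  1/2  1/2  5/2 ]
  [ 0  0    1    1    3 ]
  [ 0  0    0    1    0 ]
  [ 0  0    0    0    1 ]
R2 → R2 − 3·R4
  [ 1  2  1/2  1/2  5/2 ]
  [ 0  0    1    1    0 ]
  [ 0  0    0    1    0 ]
  [ 0  0    0    0    1 ]
R1 → R1 − 5/2·R4
  [ 1  2  1/2  1/2  0 ]
  [ 0  0    1    1  0 ]
  [ 0  0    0    1  0 ]
  [ 0  0    0    0  1 ]
R2 → R2 − R3
  [ 1  2  1/2  1/2  0 ]
  [ 0  0    1    0  0 ]
  [ 0  0    0    1  0 ]
  [ 0  0    0    0  1 ]
R1 → R1 − 1/2·R3
  [ 1  2  1/2  0  0 ]
  [ 0  0    1  0  0 ]
  [ 0  0    0  1  0 ]
  [ 0  0    0  0  1 ]
R1 → R1 − 1/2·R2
  [ 1  2  0  0  0 ]
  [ 0  0  1  0  0 ]
  [ 0  0  0  1  0 ]
  [ 0  0  0  0  1 ]

[[1, 2, 0, 0, 0], [0, 0, 1, 0, 0], [0, 0, 0, 1, 0], [0, 0, 0, 0, 1]]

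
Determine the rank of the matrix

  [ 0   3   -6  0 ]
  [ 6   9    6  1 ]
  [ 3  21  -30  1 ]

r1 <-> r2
  [ 6   9    6  1 ]
  [ 0   3   -6  0 ]
  [ 3  21  -30  1 ]
r1 -> 1/6·r1
  [ 1  3/2    1  1/6 ]
  [ 0    3   -6    0 ]
  [ 3   21  -30    1 ]
r3 -> r3 − 3·r1
  [ 1   3/2    1  1/6 ]
  [ 0     3   -6    0 ]
  [ 0  33/2  -33  1/2 ]
r2 -> 1/3·r2
  [ 1   3/2    1  1/6 ]
  [ 0     1   -2    0 ]
  [ 0  33/2  -33  1/2 ]
r3 -> r3 − 33/2·r2
  [ 1  3/2   1  1/6 ]
  [ 0    1  -2    0 ]
  [ 0    0   0  1/2 ]
r3 -> 2·r3
  [ 1  3/2   1  1/6 ]
  [ 0    1  -2    0 ]
  [ 0    0   0    1 ]
r1 -> r1 − 1/6·r3
  [ 1  3/2   1  0 ]
  [ 0    1  -2  0 ]
  [ 0    0   0  1 ]
r1 -> r1 − 3/2·r2
  [ 1  0   4  0 ]
  [ 0  1  -2  0 ]
  [ 0  0   0  1 ]
The reduced form has 3 nonzero rows.

rank = 3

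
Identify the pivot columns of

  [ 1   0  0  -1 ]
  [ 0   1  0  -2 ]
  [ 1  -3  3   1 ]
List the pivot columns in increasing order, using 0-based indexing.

0, 1, 2

R3 := R3 − R1
  [ 1   0  0  -1 ]
  [ 0   1  0  -2 ]
  [ 0  -3  3   2 ]
R3 := R3 + 3·R2
  [ 1  0  0  -1 ]
  [ 0  1  0  -2 ]
  [ 0  0  3  -4 ]
R3 := 1/3·R3
  [ 1  0  0    -1 ]
  [ 0  1  0    -2 ]
  [ 0  0  1  -4/3 ]
Pivot columns are the columns containing a leading 1.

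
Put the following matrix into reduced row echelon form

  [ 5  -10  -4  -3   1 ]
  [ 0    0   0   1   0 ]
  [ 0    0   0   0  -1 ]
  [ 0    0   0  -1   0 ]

R1 ← 1/5·R1
  [ 1  -2  -4/5  -3/5  1/5 ]
  [ 0   0     0     1    0 ]
  [ 0   0     0     0   -1 ]
  [ 0   0     0    -1    0 ]
R4 ← R4 + R2
  [ 1  -2  -4/5  -3/5  1/5 ]
  [ 0   0     0     1    0 ]
  [ 0   0     0     0   -1 ]
  [ 0   0     0     0    0 ]
R3 ← -1·R3
  [ 1  -2  -4/5  -3/5  1/5 ]
  [ 0   0     0     1    0 ]
  [ 0   0     0     0    1 ]
  [ 0   0     0     0    0 ]
R1 ← R1 − 1/5·R3
  [ 1  -2  -4/5  -3/5  0 ]
  [ 0   0     0     1  0 ]
  [ 0   0     0     0  1 ]
  [ 0   0     0     0  0 ]
R1 ← R1 + 3/5·R2
  [ 1  -2  -4/5  0  0 ]
  [ 0   0     0  1  0 ]
  [ 0   0     0  0  1 ]
  [ 0   0     0  0  0 ]

[[1, -2, -4/5, 0, 0], [0, 0, 0, 1, 0], [0, 0, 0, 0, 1], [0, 0, 0, 0, 0]]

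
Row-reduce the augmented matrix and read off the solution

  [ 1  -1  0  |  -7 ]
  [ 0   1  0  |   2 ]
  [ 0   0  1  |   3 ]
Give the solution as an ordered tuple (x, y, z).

Add R2 to R1.
  [ 1  0  0  |  -5 ]
  [ 0  1  0  |   2 ]
  [ 0  0  1  |   3 ]
Reading off the last column: x = -5, y = 2, z = 3.

(-5, 2, 3)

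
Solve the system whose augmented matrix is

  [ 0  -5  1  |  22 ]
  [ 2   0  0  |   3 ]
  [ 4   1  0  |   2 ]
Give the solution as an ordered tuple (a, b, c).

Swap ρ1 and ρ2.
  [ 2   0  0  |   3 ]
  [ 0  -5  1  |  22 ]
  [ 4   1  0  |   2 ]
Multiply ρ1 by 1/2.
  [ 1   0  0  |  3/2 ]
  [ 0  -5  1  |   22 ]
  [ 4   1  0  |    2 ]
Subtract 4 times ρ1 from ρ3.
  [ 1   0  0  |  3/2 ]
  [ 0  -5  1  |   22 ]
  [ 0   1  0  |   -4 ]
Multiply ρ2 by -1/5.
  [ 1  0     0  |    3/2 ]
  [ 0  1  -1/5  |  -22/5 ]
  [ 0  1     0  |     -4 ]
Subtract ρ2 from ρ3.
  [ 1  0     0  |    3/2 ]
  [ 0  1  -1/5  |  -22/5 ]
  [ 0  0   1/5  |    2/5 ]
Multiply ρ3 by 5.
  [ 1  0     0  |    3/2 ]
  [ 0  1  -1/5  |  -22/5 ]
  [ 0  0     1  |      2 ]
Add 1/5 times ρ3 to ρ2.
  [ 1  0  0  |  3/2 ]
  [ 0  1  0  |   -4 ]
  [ 0  0  1  |    2 ]
Reading off the last column: a = 3/2, b = -4, c = 2.

(3/2, -4, 2)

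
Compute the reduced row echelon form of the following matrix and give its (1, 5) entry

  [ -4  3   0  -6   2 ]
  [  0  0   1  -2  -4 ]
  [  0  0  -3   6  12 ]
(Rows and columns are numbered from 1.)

-1/2

ρ1 := -1/4·ρ1
  [ 1  -3/4   0  3/2  -1/2 ]
  [ 0     0   1   -2    -4 ]
  [ 0     0  -3    6    12 ]
ρ3 := ρ3 + 3·ρ2
  [ 1  -3/4  0  3/2  -1/2 ]
  [ 0     0  1   -2    -4 ]
  [ 0     0  0    0     0 ]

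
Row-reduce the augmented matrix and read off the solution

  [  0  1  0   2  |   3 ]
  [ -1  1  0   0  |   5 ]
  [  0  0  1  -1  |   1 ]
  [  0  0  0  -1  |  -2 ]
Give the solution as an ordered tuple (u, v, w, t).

(-6, -1, 3, 2)

ρ1 ↔ ρ2
ρ1 -> -1·ρ1
ρ4 -> -1·ρ4
ρ3 -> ρ3 + ρ4
ρ2 -> ρ2 − 2·ρ4
ρ1 -> ρ1 + ρ2
Reading off the last column: u = -6, v = -1, w = 3, t = 2.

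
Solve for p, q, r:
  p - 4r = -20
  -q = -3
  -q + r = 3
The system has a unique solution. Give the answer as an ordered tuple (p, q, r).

(4, 3, 6)

Form the augmented matrix and row-reduce:
  [ 1   0  -4  |  -20 ]
  [ 0  -1   0  |   -3 ]
  [ 0  -1   1  |    3 ]
r2 -> -1·r2
  [ 1   0  -4  |  -20 ]
  [ 0   1   0  |    3 ]
  [ 0  -1   1  |    3 ]
r3 -> r3 + r2
  [ 1  0  -4  |  -20 ]
  [ 0  1   0  |    3 ]
  [ 0  0   1  |    6 ]
r1 -> r1 + 4·r3
  [ 1  0  0  |  4 ]
  [ 0  1  0  |  3 ]
  [ 0  0  1  |  6 ]
Reading off the last column: p = 4, q = 3, r = 6.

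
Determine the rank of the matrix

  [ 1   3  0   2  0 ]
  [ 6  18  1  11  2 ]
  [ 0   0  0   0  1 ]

R2 ← R2 − 6·R1
  [ 1  3  0   2  0 ]
  [ 0  0  1  -1  2 ]
  [ 0  0  0   0  1 ]
R2 ← R2 − 2·R3
  [ 1  3  0   2  0 ]
  [ 0  0  1  -1  0 ]
  [ 0  0  0   0  1 ]
The reduced form has 3 nonzero rows.

rank = 3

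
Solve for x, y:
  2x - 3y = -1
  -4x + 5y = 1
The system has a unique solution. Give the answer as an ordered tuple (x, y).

(1, 1)

Form the augmented matrix and row-reduce:
  [  2  -3  |  -1 ]
  [ -4   5  |   1 ]
Multiply ρ1 by 1/2.
Add 4 times ρ1 to ρ2.
Multiply ρ2 by -1.
Add 3/2 times ρ2 to ρ1.
Reading off the last column: x = 1, y = 1.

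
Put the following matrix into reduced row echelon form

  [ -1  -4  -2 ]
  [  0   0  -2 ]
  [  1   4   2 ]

R1 → -1·R1
  [ 1  4   2 ]
  [ 0  0  -2 ]
  [ 1  4   2 ]
R3 → R3 − R1
  [ 1  4   2 ]
  [ 0  0  -2 ]
  [ 0  0   0 ]
R2 → -1/2·R2
  [ 1  4  2 ]
  [ 0  0  1 ]
  [ 0  0  0 ]
R1 → R1 − 2·R2
  [ 1  4  0 ]
  [ 0  0  1 ]
  [ 0  0  0 ]

[[1, 4, 0], [0, 0, 1], [0, 0, 0]]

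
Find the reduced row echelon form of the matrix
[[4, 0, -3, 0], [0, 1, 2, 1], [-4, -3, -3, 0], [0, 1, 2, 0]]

[[1, 0, -3/4, 0], [0, 1, 2, 0], [0, 0, 0, 1], [0, 0, 0, 0]]

Multiply r1 by 1/4.
Add 4 times r1 to r3.
Add 3 times r2 to r3.
Subtract r2 from r4.
Multiply r3 by 1/3.
Add r3 to r4.
Subtract r3 from r2.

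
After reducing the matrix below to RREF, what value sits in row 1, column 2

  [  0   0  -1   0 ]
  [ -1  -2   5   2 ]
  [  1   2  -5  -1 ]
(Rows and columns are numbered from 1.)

Swap R1 and R2.
  [ -1  -2   5   2 ]
  [  0   0  -1   0 ]
  [  1   2  -5  -1 ]
Multiply R1 by -1.
  [ 1  2  -5  -2 ]
  [ 0  0  -1   0 ]
  [ 1  2  -5  -1 ]
Subtract R1 from R3.
  [ 1  2  -5  -2 ]
  [ 0  0  -1   0 ]
  [ 0  0   0   1 ]
Multiply R2 by -1.
  [ 1  2  -5  -2 ]
  [ 0  0   1   0 ]
  [ 0  0   0   1 ]
Add 2 times R3 to R1.
  [ 1  2  -5  0 ]
  [ 0  0   1  0 ]
  [ 0  0   0  1 ]
Add 5 times R2 to R1.
  [ 1  2  0  0 ]
  [ 0  0  1  0 ]
  [ 0  0  0  1 ]

2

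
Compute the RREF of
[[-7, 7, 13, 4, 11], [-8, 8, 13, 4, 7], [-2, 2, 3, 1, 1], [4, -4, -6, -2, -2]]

ρ1 ← -1/7·ρ1
  [  1  -1  -13/7  -4/7  -11/7 ]
  [ -8   8     13     4      7 ]
  [ -2   2      3     1      1 ]
  [  4  -4     -6    -2     -2 ]
ρ2 ← ρ2 + 8·ρ1
  [  1  -1  -13/7  -4/7  -11/7 ]
  [  0   0  -13/7  -4/7  -39/7 ]
  [ -2   2      3     1      1 ]
  [  4  -4     -6    -2     -2 ]
ρ3 ← ρ3 + 2·ρ1
  [ 1  -1  -13/7  -4/7  -11/7 ]
  [ 0   0  -13/7  -4/7  -39/7 ]
  [ 0   0   -5/7  -1/7  -15/7 ]
  [ 4  -4     -6    -2     -2 ]
ρ4 ← ρ4 − 4·ρ1
  [ 1  -1  -13/7  -4/7  -11/7 ]
  [ 0   0  -13/7  -4/7  -39/7 ]
  [ 0   0   -5/7  -1/7  -15/7 ]
  [ 0   0   10/7   2/7   30/7 ]
ρ2 ← -7/13·ρ2
  [ 1  -1  -13/7  -4/7  -11/7 ]
  [ 0   0      1  4/13      3 ]
  [ 0   0   -5/7  -1/7  -15/7 ]
  [ 0   0   10/7   2/7   30/7 ]
ρ3 ← ρ3 + 5/7·ρ2
  [ 1  -1  -13/7  -4/7  -11/7 ]
  [ 0   0      1  4/13      3 ]
  [ 0   0      0  1/13      0 ]
  [ 0   0   10/7   2/7   30/7 ]
ρ4 ← ρ4 − 10/7·ρ2
  [ 1  -1  -13/7   -4/7  -11/7 ]
  [ 0   0      1   4/13      3 ]
  [ 0   0      0   1/13      0 ]
  [ 0   0      0  -2/13      0 ]
ρ3 ← 13·ρ3
  [ 1  -1  -13/7   -4/7  -11/7 ]
  [ 0   0      1   4/13      3 ]
  [ 0   0      0      1      0 ]
  [ 0   0      0  -2/13      0 ]
ρ4 ← ρ4 + 2/13·ρ3
  [ 1  -1  -13/7  -4/7  -11/7 ]
  [ 0   0      1  4/13      3 ]
  [ 0   0      0     1      0 ]
  [ 0   0      0     0      0 ]
ρ2 ← ρ2 − 4/13·ρ3
  [ 1  -1  -13/7  -4/7  -11/7 ]
  [ 0   0      1     0      3 ]
  [ 0   0      0     1      0 ]
  [ 0   0      0     0      0 ]
ρ1 ← ρ1 + 4/7·ρ3
  [ 1  -1  -13/7  0  -11/7 ]
  [ 0   0      1  0      3 ]
  [ 0   0      0  1      0 ]
  [ 0   0      0  0      0 ]
ρ1 ← ρ1 + 13/7·ρ2
  [ 1  -1  0  0  4 ]
  [ 0   0  1  0  3 ]
  [ 0   0  0  1  0 ]
  [ 0   0  0  0  0 ]

[[1, -1, 0, 0, 4], [0, 0, 1, 0, 3], [0, 0, 0, 1, 0], [0, 0, 0, 0, 0]]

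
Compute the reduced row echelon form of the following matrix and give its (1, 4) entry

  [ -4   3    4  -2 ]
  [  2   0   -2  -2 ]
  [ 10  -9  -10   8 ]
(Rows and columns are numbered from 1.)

R1 → -1/4·R1
R2 → R2 − 2·R1
R3 → R3 − 10·R1
R2 → 2/3·R2
R3 → R3 + 3/2·R2
R1 → R1 + 3/4·R2

-1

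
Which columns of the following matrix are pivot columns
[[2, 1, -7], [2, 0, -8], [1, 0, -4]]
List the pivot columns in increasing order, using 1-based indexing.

Multiply R1 by 1/2.
  [ 1  1/2  -7/2 ]
  [ 2    0    -8 ]
  [ 1    0    -4 ]
Subtract 2 times R1 from R2.
  [ 1  1/2  -7/2 ]
  [ 0   -1    -1 ]
  [ 1    0    -4 ]
Subtract R1 from R3.
  [ 1   1/2  -7/2 ]
  [ 0    -1    -1 ]
  [ 0  -1/2  -1/2 ]
Multiply R2 by -1.
  [ 1   1/2  -7/2 ]
  [ 0     1     1 ]
  [ 0  -1/2  -1/2 ]
Add 1/2 times R2 to R3.
  [ 1  1/2  -7/2 ]
  [ 0    1     1 ]
  [ 0    0     0 ]
Subtract 1/2 times R2 from R1.
  [ 1  0  -4 ]
  [ 0  1   1 ]
  [ 0  0   0 ]
Pivot columns are the columns containing a leading 1.

1, 2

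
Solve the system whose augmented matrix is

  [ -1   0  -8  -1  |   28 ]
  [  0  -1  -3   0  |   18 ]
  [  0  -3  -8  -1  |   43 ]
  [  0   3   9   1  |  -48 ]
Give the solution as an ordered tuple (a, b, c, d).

Multiply R1 by -1.
Multiply R2 by -1.
Add 3 times R2 to R3.
Subtract 3 times R2 from R4.
Add R4 to R3.
Subtract R4 from R1.
Subtract 3 times R3 from R2.
Subtract 8 times R3 from R1.
Reading off the last column: a = 6, b = -3, c = -5, d = 6.

(6, -3, -5, 6)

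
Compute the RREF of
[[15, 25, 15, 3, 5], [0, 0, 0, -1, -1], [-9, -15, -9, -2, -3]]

r1 -> 1/15·r1
  [  1  5/3   1  1/5  1/3 ]
  [  0    0   0   -1   -1 ]
  [ -9  -15  -9   -2   -3 ]
r3 -> r3 + 9·r1
  [ 1  5/3  1   1/5  1/3 ]
  [ 0    0  0    -1   -1 ]
  [ 0    0  0  -1/5    0 ]
r2 -> -1·r2
  [ 1  5/3  1   1/5  1/3 ]
  [ 0    0  0     1    1 ]
  [ 0    0  0  -1/5    0 ]
r3 -> r3 + 1/5·r2
  [ 1  5/3  1  1/5  1/3 ]
  [ 0    0  0    1    1 ]
  [ 0    0  0    0  1/5 ]
r3 -> 5·r3
  [ 1  5/3  1  1/5  1/3 ]
  [ 0    0  0    1    1 ]
  [ 0    0  0    0    1 ]
r2 -> r2 − r3
  [ 1  5/3  1  1/5  1/3 ]
  [ 0    0  0    1    0 ]
  [ 0    0  0    0    1 ]
r1 -> r1 − 1/3·r3
  [ 1  5/3  1  1/5  0 ]
  [ 0    0  0    1  0 ]
  [ 0    0  0    0  1 ]
r1 -> r1 − 1/5·r2
  [ 1  5/3  1  0  0 ]
  [ 0    0  0  1  0 ]
  [ 0    0  0  0  1 ]

[[1, 5/3, 1, 0, 0], [0, 0, 0, 1, 0], [0, 0, 0, 0, 1]]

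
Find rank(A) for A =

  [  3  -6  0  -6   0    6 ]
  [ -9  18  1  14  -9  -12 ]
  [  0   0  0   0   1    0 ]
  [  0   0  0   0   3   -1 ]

R1 -> 1/3·R1
  [  1  -2  0  -2   0    2 ]
  [ -9  18  1  14  -9  -12 ]
  [  0   0  0   0   1    0 ]
  [  0   0  0   0   3   -1 ]
R2 -> R2 + 9·R1
  [ 1  -2  0  -2   0   2 ]
  [ 0   0  1  -4  -9   6 ]
  [ 0   0  0   0   1   0 ]
  [ 0   0  0   0   3  -1 ]
R4 -> R4 − 3·R3
  [ 1  -2  0  -2   0   2 ]
  [ 0   0  1  -4  -9   6 ]
  [ 0   0  0   0   1   0 ]
  [ 0   0  0   0   0  -1 ]
R4 -> -1·R4
  [ 1  -2  0  -2   0  2 ]
  [ 0   0  1  -4  -9  6 ]
  [ 0   0  0   0   1  0 ]
  [ 0   0  0   0   0  1 ]
R2 -> R2 − 6·R4
  [ 1  -2  0  -2   0  2 ]
  [ 0   0  1  -4  -9  0 ]
  [ 0   0  0   0   1  0 ]
  [ 0   0  0   0   0  1 ]
R1 -> R1 − 2·R4
  [ 1  -2  0  -2   0  0 ]
  [ 0   0  1  -4  -9  0 ]
  [ 0   0  0   0   1  0 ]
  [ 0   0  0   0   0  1 ]
R2 -> R2 + 9·R3
  [ 1  -2  0  -2  0  0 ]
  [ 0   0  1  -4  0  0 ]
  [ 0   0  0   0  1  0 ]
  [ 0   0  0   0  0  1 ]
The reduced form has 4 nonzero rows.

rank = 4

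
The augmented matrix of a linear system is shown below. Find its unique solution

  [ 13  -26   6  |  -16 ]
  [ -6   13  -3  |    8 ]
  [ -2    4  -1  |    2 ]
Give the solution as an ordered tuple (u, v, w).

R1 := 1/13·R1
R2 := R2 + 6·R1
R3 := R3 + 2·R1
R3 := -13·R3
R2 := R2 + 3/13·R3
R1 := R1 − 6/13·R3
R1 := R1 + 2·R2
Reading off the last column: u = 0, v = 2, w = 6.

(0, 2, 6)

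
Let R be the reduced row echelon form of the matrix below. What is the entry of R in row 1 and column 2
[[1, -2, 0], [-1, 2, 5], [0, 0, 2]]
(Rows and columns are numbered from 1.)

-2

Add r1 to r2.
  [ 1  -2  0 ]
  [ 0   0  5 ]
  [ 0   0  2 ]
Multiply r2 by 1/5.
  [ 1  -2  0 ]
  [ 0   0  1 ]
  [ 0   0  2 ]
Subtract 2 times r2 from r3.
  [ 1  -2  0 ]
  [ 0   0  1 ]
  [ 0   0  0 ]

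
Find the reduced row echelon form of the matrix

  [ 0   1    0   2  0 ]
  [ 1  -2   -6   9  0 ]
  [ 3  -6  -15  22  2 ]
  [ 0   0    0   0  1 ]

[[1, 0, 0, 3, 0], [0, 1, 0, 2, 0], [0, 0, 1, -5/3, 0], [0, 0, 0, 0, 1]]

R1 ↔ R2
R3 -> R3 − 3·R1
R3 -> 1/3·R3
R3 -> R3 − 2/3·R4
R1 -> R1 + 6·R3
R1 -> R1 + 2·R2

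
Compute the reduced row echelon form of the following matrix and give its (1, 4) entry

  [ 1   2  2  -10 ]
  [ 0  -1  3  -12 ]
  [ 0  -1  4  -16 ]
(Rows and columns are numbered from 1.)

-2

R2 := -1·R2
  [ 1   2   2  -10 ]
  [ 0   1  -3   12 ]
  [ 0  -1   4  -16 ]
R3 := R3 + R2
  [ 1  2   2  -10 ]
  [ 0  1  -3   12 ]
  [ 0  0   1   -4 ]
R2 := R2 + 3·R3
  [ 1  2  2  -10 ]
  [ 0  1  0    0 ]
  [ 0  0  1   -4 ]
R1 := R1 − 2·R3
  [ 1  2  0  -2 ]
  [ 0  1  0   0 ]
  [ 0  0  1  -4 ]
R1 := R1 − 2·R2
  [ 1  0  0  -2 ]
  [ 0  1  0   0 ]
  [ 0  0  1  -4 ]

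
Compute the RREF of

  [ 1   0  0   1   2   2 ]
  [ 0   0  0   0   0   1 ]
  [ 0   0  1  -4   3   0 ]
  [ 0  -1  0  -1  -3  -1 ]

[[1, 0, 0, 1, 2, 0], [0, 1, 0, 1, 3, 0], [0, 0, 1, -4, 3, 0], [0, 0, 0, 0, 0, 1]]

R2 <-> R4
  [ 1   0  0   1   2   2 ]
  [ 0  -1  0  -1  -3  -1 ]
  [ 0   0  1  -4   3   0 ]
  [ 0   0  0   0   0   1 ]
R2 → -1·R2
  [ 1  0  0   1  2  2 ]
  [ 0  1  0   1  3  1 ]
  [ 0  0  1  -4  3  0 ]
  [ 0  0  0   0  0  1 ]
R2 → R2 − R4
  [ 1  0  0   1  2  2 ]
  [ 0  1  0   1  3  0 ]
  [ 0  0  1  -4  3  0 ]
  [ 0  0  0   0  0  1 ]
R1 → R1 − 2·R4
  [ 1  0  0   1  2  0 ]
  [ 0  1  0   1  3  0 ]
  [ 0  0  1  -4  3  0 ]
  [ 0  0  0   0  0  1 ]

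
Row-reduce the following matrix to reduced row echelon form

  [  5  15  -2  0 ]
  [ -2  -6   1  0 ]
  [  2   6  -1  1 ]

ρ1 := 1/5·ρ1
  [  1   3  -2/5  0 ]
  [ -2  -6     1  0 ]
  [  2   6    -1  1 ]
ρ2 := ρ2 + 2·ρ1
  [ 1  3  -2/5  0 ]
  [ 0  0   1/5  0 ]
  [ 2  6    -1  1 ]
ρ3 := ρ3 − 2·ρ1
  [ 1  3  -2/5  0 ]
  [ 0  0   1/5  0 ]
  [ 0  0  -1/5  1 ]
ρ2 := 5·ρ2
  [ 1  3  -2/5  0 ]
  [ 0  0     1  0 ]
  [ 0  0  -1/5  1 ]
ρ3 := ρ3 + 1/5·ρ2
  [ 1  3  -2/5  0 ]
  [ 0  0     1  0 ]
  [ 0  0     0  1 ]
ρ1 := ρ1 + 2/5·ρ2
  [ 1  3  0  0 ]
  [ 0  0  1  0 ]
  [ 0  0  0  1 ]

[[1, 3, 0, 0], [0, 0, 1, 0], [0, 0, 0, 1]]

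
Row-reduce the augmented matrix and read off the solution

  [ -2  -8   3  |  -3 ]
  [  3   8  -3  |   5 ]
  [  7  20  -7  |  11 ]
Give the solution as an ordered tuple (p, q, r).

(2, -1/2, -1)

ρ1 ← -1/2·ρ1
  [ 1   4  -3/2  |  3/2 ]
  [ 3   8    -3  |    5 ]
  [ 7  20    -7  |   11 ]
ρ2 ← ρ2 − 3·ρ1
  [ 1   4  -3/2  |  3/2 ]
  [ 0  -4   3/2  |  1/2 ]
  [ 7  20    -7  |   11 ]
ρ3 ← ρ3 − 7·ρ1
  [ 1   4  -3/2  |  3/2 ]
  [ 0  -4   3/2  |  1/2 ]
  [ 0  -8   7/2  |  1/2 ]
ρ2 ← -1/4·ρ2
  [ 1   4  -3/2  |   3/2 ]
  [ 0   1  -3/8  |  -1/8 ]
  [ 0  -8   7/2  |   1/2 ]
ρ3 ← ρ3 + 8·ρ2
  [ 1  4  -3/2  |   3/2 ]
  [ 0  1  -3/8  |  -1/8 ]
  [ 0  0   1/2  |  -1/2 ]
ρ3 ← 2·ρ3
  [ 1  4  -3/2  |   3/2 ]
  [ 0  1  -3/8  |  -1/8 ]
  [ 0  0     1  |    -1 ]
ρ2 ← ρ2 + 3/8·ρ3
  [ 1  4  -3/2  |   3/2 ]
  [ 0  1     0  |  -1/2 ]
  [ 0  0     1  |    -1 ]
ρ1 ← ρ1 + 3/2·ρ3
  [ 1  4  0  |     0 ]
  [ 0  1  0  |  -1/2 ]
  [ 0  0  1  |    -1 ]
ρ1 ← ρ1 − 4·ρ2
  [ 1  0  0  |     2 ]
  [ 0  1  0  |  -1/2 ]
  [ 0  0  1  |    -1 ]
Reading off the last column: p = 2, q = -1/2, r = -1.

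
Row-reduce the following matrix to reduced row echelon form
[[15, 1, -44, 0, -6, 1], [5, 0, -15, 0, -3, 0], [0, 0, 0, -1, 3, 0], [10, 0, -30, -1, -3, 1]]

[[1, 0, -3, 0, -3/5, 0], [0, 1, 1, 0, 3, 0], [0, 0, 0, 1, -3, 0], [0, 0, 0, 0, 0, 1]]

Multiply r1 by 1/15.
  [  1  1/15  -44/15   0  -2/5  1/15 ]
  [  5     0     -15   0    -3     0 ]
  [  0     0       0  -1     3     0 ]
  [ 10     0     -30  -1    -3     1 ]
Subtract 5 times r1 from r2.
  [  1  1/15  -44/15   0  -2/5  1/15 ]
  [  0  -1/3    -1/3   0    -1  -1/3 ]
  [  0     0       0  -1     3     0 ]
  [ 10     0     -30  -1    -3     1 ]
Subtract 10 times r1 from r4.
  [ 1  1/15  -44/15   0  -2/5  1/15 ]
  [ 0  -1/3    -1/3   0    -1  -1/3 ]
  [ 0     0       0  -1     3     0 ]
  [ 0  -2/3    -2/3  -1     1   1/3 ]
Multiply r2 by -3.
  [ 1  1/15  -44/15   0  -2/5  1/15 ]
  [ 0     1       1   0     3     1 ]
  [ 0     0       0  -1     3     0 ]
  [ 0  -2/3    -2/3  -1     1   1/3 ]
Add 2/3 times r2 to r4.
  [ 1  1/15  -44/15   0  -2/5  1/15 ]
  [ 0     1       1   0     3     1 ]
  [ 0     0       0  -1     3     0 ]
  [ 0     0       0  -1     3     1 ]
Multiply r3 by -1.
  [ 1  1/15  -44/15   0  -2/5  1/15 ]
  [ 0     1       1   0     3     1 ]
  [ 0     0       0   1    -3     0 ]
  [ 0     0       0  -1     3     1 ]
Add r3 to r4.
  [ 1  1/15  -44/15  0  -2/5  1/15 ]
  [ 0     1       1  0     3     1 ]
  [ 0     0       0  1    -3     0 ]
  [ 0     0       0  0     0     1 ]
Subtract r4 from r2.
  [ 1  1/15  -44/15  0  -2/5  1/15 ]
  [ 0     1       1  0     3     0 ]
  [ 0     0       0  1    -3     0 ]
  [ 0     0       0  0     0     1 ]
Subtract 1/15 times r4 from r1.
  [ 1  1/15  -44/15  0  -2/5  0 ]
  [ 0     1       1  0     3  0 ]
  [ 0     0       0  1    -3  0 ]
  [ 0     0       0  0     0  1 ]
Subtract 1/15 times r2 from r1.
  [ 1  0  -3  0  -3/5  0 ]
  [ 0  1   1  0     3  0 ]
  [ 0  0   0  1    -3  0 ]
  [ 0  0   0  0     0  1 ]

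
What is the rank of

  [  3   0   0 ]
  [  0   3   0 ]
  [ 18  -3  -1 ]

rank = 3

R1 ← 1/3·R1
  [  1   0   0 ]
  [  0   3   0 ]
  [ 18  -3  -1 ]
R3 ← R3 − 18·R1
  [ 1   0   0 ]
  [ 0   3   0 ]
  [ 0  -3  -1 ]
R2 ← 1/3·R2
  [ 1   0   0 ]
  [ 0   1   0 ]
  [ 0  -3  -1 ]
R3 ← R3 + 3·R2
  [ 1  0   0 ]
  [ 0  1   0 ]
  [ 0  0  -1 ]
R3 ← -1·R3
  [ 1  0  0 ]
  [ 0  1  0 ]
  [ 0  0  1 ]
The reduced form has 3 nonzero rows.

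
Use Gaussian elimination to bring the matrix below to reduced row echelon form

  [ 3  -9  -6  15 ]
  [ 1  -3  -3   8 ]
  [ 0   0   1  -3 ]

R1 → 1/3·R1
  [ 1  -3  -2   5 ]
  [ 1  -3  -3   8 ]
  [ 0   0   1  -3 ]
R2 → R2 − R1
  [ 1  -3  -2   5 ]
  [ 0   0  -1   3 ]
  [ 0   0   1  -3 ]
R2 → -1·R2
  [ 1  -3  -2   5 ]
  [ 0   0   1  -3 ]
  [ 0   0   1  -3 ]
R3 → R3 − R2
  [ 1  -3  -2   5 ]
  [ 0   0   1  -3 ]
  [ 0   0   0   0 ]
R1 → R1 + 2·R2
  [ 1  -3  0  -1 ]
  [ 0   0  1  -3 ]
  [ 0   0  0   0 ]

[[1, -3, 0, -1], [0, 0, 1, -3], [0, 0, 0, 0]]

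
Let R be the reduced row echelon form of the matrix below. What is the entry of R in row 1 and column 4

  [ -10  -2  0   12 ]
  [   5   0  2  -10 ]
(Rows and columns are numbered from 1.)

Multiply ρ1 by -1/10.
  [ 1  1/5  0  -6/5 ]
  [ 5    0  2   -10 ]
Subtract 5 times ρ1 from ρ2.
  [ 1  1/5  0  -6/5 ]
  [ 0   -1  2    -4 ]
Multiply ρ2 by -1.
  [ 1  1/5   0  -6/5 ]
  [ 0    1  -2     4 ]
Subtract 1/5 times ρ2 from ρ1.
  [ 1  0  2/5  -2 ]
  [ 0  1   -2   4 ]

-2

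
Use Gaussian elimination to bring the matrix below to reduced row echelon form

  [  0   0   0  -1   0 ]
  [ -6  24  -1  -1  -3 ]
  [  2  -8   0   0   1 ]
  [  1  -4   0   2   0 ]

ρ1 <=> ρ2
  [ -6  24  -1  -1  -3 ]
  [  0   0   0  -1   0 ]
  [  2  -8   0   0   1 ]
  [  1  -4   0   2   0 ]
ρ1 → -1/6·ρ1
  [ 1  -4  1/6  1/6  1/2 ]
  [ 0   0    0   -1    0 ]
  [ 2  -8    0    0    1 ]
  [ 1  -4    0    2    0 ]
ρ3 → ρ3 − 2·ρ1
  [ 1  -4   1/6   1/6  1/2 ]
  [ 0   0     0    -1    0 ]
  [ 0   0  -1/3  -1/3    0 ]
  [ 1  -4     0     2    0 ]
ρ4 → ρ4 − ρ1
  [ 1  -4   1/6   1/6   1/2 ]
  [ 0   0     0    -1     0 ]
  [ 0   0  -1/3  -1/3     0 ]
  [ 0   0  -1/6  11/6  -1/2 ]
ρ2 <=> ρ3
  [ 1  -4   1/6   1/6   1/2 ]
  [ 0   0  -1/3  -1/3     0 ]
  [ 0   0     0    -1     0 ]
  [ 0   0  -1/6  11/6  -1/2 ]
ρ2 → -3·ρ2
  [ 1  -4   1/6   1/6   1/2 ]
  [ 0   0     1     1     0 ]
  [ 0   0     0    -1     0 ]
  [ 0   0  -1/6  11/6  -1/2 ]
ρ4 → ρ4 + 1/6·ρ2
  [ 1  -4  1/6  1/6   1/2 ]
  [ 0   0    1    1     0 ]
  [ 0   0    0   -1     0 ]
  [ 0   0    0    2  -1/2 ]
ρ3 → -1·ρ3
  [ 1  -4  1/6  1/6   1/2 ]
  [ 0   0    1    1     0 ]
  [ 0   0    0    1     0 ]
  [ 0   0    0    2  -1/2 ]
ρ4 → ρ4 − 2·ρ3
  [ 1  -4  1/6  1/6   1/2 ]
  [ 0   0    1    1     0 ]
  [ 0   0    0    1     0 ]
  [ 0   0    0    0  -1/2 ]
ρ4 → -2·ρ4
  [ 1  -4  1/6  1/6  1/2 ]
  [ 0   0    1    1    0 ]
  [ 0   0    0    1    0 ]
  [ 0   0    0    0    1 ]
ρ1 → ρ1 − 1/2·ρ4
  [ 1  -4  1/6  1/6  0 ]
  [ 0   0    1    1  0 ]
  [ 0   0    0    1  0 ]
  [ 0   0    0    0  1 ]
ρ2 → ρ2 − ρ3
  [ 1  -4  1/6  1/6  0 ]
  [ 0   0    1    0  0 ]
  [ 0   0    0    1  0 ]
  [ 0   0    0    0  1 ]
ρ1 → ρ1 − 1/6·ρ3
  [ 1  -4  1/6  0  0 ]
  [ 0   0    1  0  0 ]
  [ 0   0    0  1  0 ]
  [ 0   0    0  0  1 ]
ρ1 → ρ1 − 1/6·ρ2
  [ 1  -4  0  0  0 ]
  [ 0   0  1  0  0 ]
  [ 0   0  0  1  0 ]
  [ 0   0  0  0  1 ]

[[1, -4, 0, 0, 0], [0, 0, 1, 0, 0], [0, 0, 0, 1, 0], [0, 0, 0, 0, 1]]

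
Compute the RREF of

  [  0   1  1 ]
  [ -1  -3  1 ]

R1 <-> R2
  [ -1  -3  1 ]
  [  0   1  1 ]
R1 ← -1·R1
  [ 1  3  -1 ]
  [ 0  1   1 ]
R1 ← R1 − 3·R2
  [ 1  0  -4 ]
  [ 0  1   1 ]

[[1, 0, -4], [0, 1, 1]]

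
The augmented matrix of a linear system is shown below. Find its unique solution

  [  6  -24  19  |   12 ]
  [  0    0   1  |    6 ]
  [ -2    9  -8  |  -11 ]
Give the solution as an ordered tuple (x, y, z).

(-5, 3, 6)

R1 ← 1/6·R1
  [  1  -4  19/6  |    2 ]
  [  0   0     1  |    6 ]
  [ -2   9    -8  |  -11 ]
R3 ← R3 + 2·R1
  [ 1  -4  19/6  |   2 ]
  [ 0   0     1  |   6 ]
  [ 0   1  -5/3  |  -7 ]
R2 <-> R3
  [ 1  -4  19/6  |   2 ]
  [ 0   1  -5/3  |  -7 ]
  [ 0   0     1  |   6 ]
R2 ← R2 + 5/3·R3
  [ 1  -4  19/6  |  2 ]
  [ 0   1     0  |  3 ]
  [ 0   0     1  |  6 ]
R1 ← R1 − 19/6·R3
  [ 1  -4  0  |  -17 ]
  [ 0   1  0  |    3 ]
  [ 0   0  1  |    6 ]
R1 ← R1 + 4·R2
  [ 1  0  0  |  -5 ]
  [ 0  1  0  |   3 ]
  [ 0  0  1  |   6 ]
Reading off the last column: x = -5, y = 3, z = 6.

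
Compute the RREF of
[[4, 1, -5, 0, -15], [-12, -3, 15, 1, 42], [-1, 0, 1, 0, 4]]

r1 := 1/4·r1
  [   1  1/4  -5/4  0  -15/4 ]
  [ -12   -3    15  1     42 ]
  [  -1    0     1  0      4 ]
r2 := r2 + 12·r1
  [  1  1/4  -5/4  0  -15/4 ]
  [  0    0     0  1     -3 ]
  [ -1    0     1  0      4 ]
r3 := r3 + r1
  [ 1  1/4  -5/4  0  -15/4 ]
  [ 0    0     0  1     -3 ]
  [ 0  1/4  -1/4  0    1/4 ]
r2 ↔ r3
  [ 1  1/4  -5/4  0  -15/4 ]
  [ 0  1/4  -1/4  0    1/4 ]
  [ 0    0     0  1     -3 ]
r2 := 4·r2
  [ 1  1/4  -5/4  0  -15/4 ]
  [ 0    1    -1  0      1 ]
  [ 0    0     0  1     -3 ]
r1 := r1 − 1/4·r2
  [ 1  0  -1  0  -4 ]
  [ 0  1  -1  0   1 ]
  [ 0  0   0  1  -3 ]

[[1, 0, -1, 0, -4], [0, 1, -1, 0, 1], [0, 0, 0, 1, -3]]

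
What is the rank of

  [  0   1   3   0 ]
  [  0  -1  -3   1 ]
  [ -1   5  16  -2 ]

rank = 3

R1 ↔ R3
  [ -1   5  16  -2 ]
  [  0  -1  -3   1 ]
  [  0   1   3   0 ]
R1 -> -1·R1
  [ 1  -5  -16  2 ]
  [ 0  -1   -3  1 ]
  [ 0   1    3  0 ]
R2 -> -1·R2
  [ 1  -5  -16   2 ]
  [ 0   1    3  -1 ]
  [ 0   1    3   0 ]
R3 -> R3 − R2
  [ 1  -5  -16   2 ]
  [ 0   1    3  -1 ]
  [ 0   0    0   1 ]
R2 -> R2 + R3
  [ 1  -5  -16  2 ]
  [ 0   1    3  0 ]
  [ 0   0    0  1 ]
R1 -> R1 − 2·R3
  [ 1  -5  -16  0 ]
  [ 0   1    3  0 ]
  [ 0   0    0  1 ]
R1 -> R1 + 5·R2
  [ 1  0  -1  0 ]
  [ 0  1   3  0 ]
  [ 0  0   0  1 ]
The reduced form has 3 nonzero rows.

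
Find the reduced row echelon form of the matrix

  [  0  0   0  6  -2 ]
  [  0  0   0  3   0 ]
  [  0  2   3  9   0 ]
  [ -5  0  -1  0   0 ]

r1 <-> r4
  [ -5  0  -1  0   0 ]
  [  0  0   0  3   0 ]
  [  0  2   3  9   0 ]
  [  0  0   0  6  -2 ]
r1 -> -1/5·r1
  [ 1  0  1/5  0   0 ]
  [ 0  0    0  3   0 ]
  [ 0  2    3  9   0 ]
  [ 0  0    0  6  -2 ]
r2 <-> r3
  [ 1  0  1/5  0   0 ]
  [ 0  2    3  9   0 ]
  [ 0  0    0  3   0 ]
  [ 0  0    0  6  -2 ]
r2 -> 1/2·r2
  [ 1  0  1/5    0   0 ]
  [ 0  1  3/2  9/2   0 ]
  [ 0  0    0    3   0 ]
  [ 0  0    0    6  -2 ]
r3 -> 1/3·r3
  [ 1  0  1/5    0   0 ]
  [ 0  1  3/2  9/2   0 ]
  [ 0  0    0    1   0 ]
  [ 0  0    0    6  -2 ]
r4 -> r4 − 6·r3
  [ 1  0  1/5    0   0 ]
  [ 0  1  3/2  9/2   0 ]
  [ 0  0    0    1   0 ]
  [ 0  0    0    0  -2 ]
r4 -> -1/2·r4
  [ 1  0  1/5    0  0 ]
  [ 0  1  3/2  9/2  0 ]
  [ 0  0    0    1  0 ]
  [ 0  0    0    0  1 ]
r2 -> r2 − 9/2·r3
  [ 1  0  1/5  0  0 ]
  [ 0  1  3/2  0  0 ]
  [ 0  0    0  1  0 ]
  [ 0  0    0  0  1 ]

[[1, 0, 1/5, 0, 0], [0, 1, 3/2, 0, 0], [0, 0, 0, 1, 0], [0, 0, 0, 0, 1]]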